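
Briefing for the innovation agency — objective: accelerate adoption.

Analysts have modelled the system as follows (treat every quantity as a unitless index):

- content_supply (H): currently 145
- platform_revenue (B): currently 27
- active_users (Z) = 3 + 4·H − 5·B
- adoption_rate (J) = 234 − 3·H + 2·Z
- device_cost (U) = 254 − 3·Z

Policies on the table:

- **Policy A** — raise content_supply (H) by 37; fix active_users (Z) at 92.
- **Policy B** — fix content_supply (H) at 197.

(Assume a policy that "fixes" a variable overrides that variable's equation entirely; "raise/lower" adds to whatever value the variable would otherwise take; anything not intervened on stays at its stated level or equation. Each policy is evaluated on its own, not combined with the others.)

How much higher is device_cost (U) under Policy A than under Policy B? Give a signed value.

Policy A (H + 37, Z := 92):
  H = 145 + 37 = 182
  B = 27
  Z = 92
  U = 254 − 3·92 = -22
Policy B (H := 197):
  H = 197
  B = 27
  Z = 3 + 4·197 − 5·27 = 656
  U = 254 − 3·656 = -1714
U: -22 − (-1714) = 1692

1692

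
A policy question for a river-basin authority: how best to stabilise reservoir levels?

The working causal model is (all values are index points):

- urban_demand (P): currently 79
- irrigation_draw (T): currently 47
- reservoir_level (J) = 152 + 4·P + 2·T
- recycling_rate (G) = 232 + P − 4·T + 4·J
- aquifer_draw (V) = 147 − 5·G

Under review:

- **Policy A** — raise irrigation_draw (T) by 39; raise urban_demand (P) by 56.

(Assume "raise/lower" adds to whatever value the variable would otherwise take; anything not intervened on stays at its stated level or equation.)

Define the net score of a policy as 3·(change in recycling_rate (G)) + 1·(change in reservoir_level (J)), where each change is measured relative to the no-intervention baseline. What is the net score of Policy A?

3626

Baseline:
  P = 79
  T = 47
  J = 152 + 4·79 + 2·47 = 562
  G = 232 + 79 − 4·47 + 4·562 = 2371
Policy A (T + 39, P + 56):
  P = 79 + 56 = 135
  T = 47 + 39 = 86
  J = 152 + 4·135 + 2·86 = 864
  G = 232 + 135 − 4·86 + 4·864 = 3479
ΔG = 3479 − 2371 = 1108; ΔJ = 864 − 562 = 302
Score = 3·1108 + 1·302 = 3626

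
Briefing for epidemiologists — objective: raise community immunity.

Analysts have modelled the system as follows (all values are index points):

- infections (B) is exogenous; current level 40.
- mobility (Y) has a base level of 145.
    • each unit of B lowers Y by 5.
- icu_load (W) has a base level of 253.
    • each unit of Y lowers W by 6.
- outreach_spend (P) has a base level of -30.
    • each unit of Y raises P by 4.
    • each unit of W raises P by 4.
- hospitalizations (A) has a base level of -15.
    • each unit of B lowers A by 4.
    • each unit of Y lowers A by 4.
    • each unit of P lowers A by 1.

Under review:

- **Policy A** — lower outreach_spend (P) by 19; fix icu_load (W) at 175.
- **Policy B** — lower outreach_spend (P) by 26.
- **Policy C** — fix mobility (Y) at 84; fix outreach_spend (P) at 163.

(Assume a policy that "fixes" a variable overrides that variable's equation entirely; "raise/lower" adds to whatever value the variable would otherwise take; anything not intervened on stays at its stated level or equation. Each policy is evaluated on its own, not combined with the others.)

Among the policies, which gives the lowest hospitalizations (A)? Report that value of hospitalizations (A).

Policy A (P − 19, W := 175):
  B = 40
  Y = 145 − 5·40 = -55
  W = 175
  P = -30 + 4·(-55) + 4·175 (−19 from intervention) = 431
  A = -15 − 4·40 − 4·(-55) − 431 = -386
Policy B (P − 26):
  B = 40
  Y = 145 − 5·40 = -55
  W = 253 − 6·(-55) = 583
  P = -30 + 4·(-55) + 4·583 (−26 from intervention) = 2056
  A = -15 − 4·40 − 4·(-55) − 2056 = -2011
Policy C (Y := 84, P := 163):
  B = 40
  Y = 84
  W = 253 − 6·84 = -251
  P = 163
  A = -15 − 4·40 − 4·84 − 163 = -674
Comparing — Policy A: A=-386, Policy B: A=-2011, Policy C: A=-674. Lowest is -2011 (Policy B).

-2011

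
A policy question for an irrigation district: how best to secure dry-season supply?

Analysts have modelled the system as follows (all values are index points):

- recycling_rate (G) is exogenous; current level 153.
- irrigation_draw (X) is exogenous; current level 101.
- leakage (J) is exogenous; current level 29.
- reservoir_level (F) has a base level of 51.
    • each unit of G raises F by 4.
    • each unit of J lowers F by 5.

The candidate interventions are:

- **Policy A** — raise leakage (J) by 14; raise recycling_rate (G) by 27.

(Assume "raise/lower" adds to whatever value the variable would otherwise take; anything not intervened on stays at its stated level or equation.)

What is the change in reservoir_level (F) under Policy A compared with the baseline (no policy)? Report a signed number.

Baseline:
  G = 153
  J = 29
  F = 51 + 4·153 − 5·29 = 518
Policy A (J + 14, G + 27):
  G = 153 + 27 = 180
  J = 29 + 14 = 43
  F = 51 + 4·180 − 5·43 = 556
Change in F: 556 − 518 = 38

38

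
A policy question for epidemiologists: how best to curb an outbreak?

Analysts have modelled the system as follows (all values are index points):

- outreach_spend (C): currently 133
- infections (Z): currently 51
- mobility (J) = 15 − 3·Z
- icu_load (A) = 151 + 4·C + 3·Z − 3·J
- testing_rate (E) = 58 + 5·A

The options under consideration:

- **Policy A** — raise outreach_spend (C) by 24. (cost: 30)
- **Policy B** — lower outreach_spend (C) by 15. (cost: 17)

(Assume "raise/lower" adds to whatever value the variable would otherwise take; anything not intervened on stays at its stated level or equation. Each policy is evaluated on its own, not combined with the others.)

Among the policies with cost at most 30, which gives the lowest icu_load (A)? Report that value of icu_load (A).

1190

Policy A (C + 24):
  C = 133 + 24 = 157
  Z = 51
  J = 15 − 3·51 = -138
  A = 151 + 4·157 + 3·51 − 3·(-138) = 1346
Policy B (C − 15):
  C = 133 − 15 = 118
  Z = 51
  J = 15 − 3·51 = -138
  A = 151 + 4·118 + 3·51 − 3·(-138) = 1190
Comparing — Policy A: A=1346, Policy B: A=1190. Lowest is 1190 (Policy B).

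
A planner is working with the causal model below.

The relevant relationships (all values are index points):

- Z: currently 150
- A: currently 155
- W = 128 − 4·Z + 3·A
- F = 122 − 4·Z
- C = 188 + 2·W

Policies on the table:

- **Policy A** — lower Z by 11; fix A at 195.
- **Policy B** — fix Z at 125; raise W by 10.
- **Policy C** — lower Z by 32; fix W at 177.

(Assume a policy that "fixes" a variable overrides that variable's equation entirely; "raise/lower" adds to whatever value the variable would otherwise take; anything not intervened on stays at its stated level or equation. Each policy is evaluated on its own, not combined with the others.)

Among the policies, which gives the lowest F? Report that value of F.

Policy A (Z − 11, A := 195):
  Z = 150 − 11 = 139
  F = 122 − 4·139 = -434
Policy B (Z := 125, W + 10):
  Z = 125
  F = 122 − 4·125 = -378
Policy C (Z − 32, W := 177):
  Z = 150 − 32 = 118
  F = 122 − 4·118 = -350
Comparing — Policy A: F=-434, Policy B: F=-378, Policy C: F=-350. Lowest is -434 (Policy A).

-434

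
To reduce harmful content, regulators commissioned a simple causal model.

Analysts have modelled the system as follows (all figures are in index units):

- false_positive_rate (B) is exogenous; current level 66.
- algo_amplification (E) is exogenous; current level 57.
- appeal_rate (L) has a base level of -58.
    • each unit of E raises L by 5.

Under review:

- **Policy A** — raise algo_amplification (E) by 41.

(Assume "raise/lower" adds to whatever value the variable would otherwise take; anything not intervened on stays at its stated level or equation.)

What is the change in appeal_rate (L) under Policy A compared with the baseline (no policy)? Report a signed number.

205

Baseline:
  E = 57
  L = -58 + 5·57 = 227
Policy A (E + 41):
  E = 57 + 41 = 98
  L = -58 + 5·98 = 432
Change in L: 432 − 227 = 205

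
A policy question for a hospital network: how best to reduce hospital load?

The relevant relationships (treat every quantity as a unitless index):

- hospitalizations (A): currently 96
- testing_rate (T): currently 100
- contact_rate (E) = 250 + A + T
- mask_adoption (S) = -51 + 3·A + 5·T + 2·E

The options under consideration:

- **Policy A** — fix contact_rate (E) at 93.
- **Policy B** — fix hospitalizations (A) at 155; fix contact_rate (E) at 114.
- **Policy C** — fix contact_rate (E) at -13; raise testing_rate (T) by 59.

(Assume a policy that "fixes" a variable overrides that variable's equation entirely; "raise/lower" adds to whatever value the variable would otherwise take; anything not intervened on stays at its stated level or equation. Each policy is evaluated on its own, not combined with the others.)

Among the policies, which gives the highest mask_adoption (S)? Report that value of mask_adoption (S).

1142

Policy A (E := 93):
  A = 96
  T = 100
  E = 93
  S = -51 + 3·96 + 5·100 + 2·93 = 923
Policy B (A := 155, E := 114):
  A = 155
  T = 100
  E = 114
  S = -51 + 3·155 + 5·100 + 2·114 = 1142
Policy C (E := -13, T + 59):
  A = 96
  T = 100 + 59 = 159
  E = -13
  S = -51 + 3·96 + 5·159 + 2·(-13) = 1006
Comparing — Policy A: S=923, Policy B: S=1142, Policy C: S=1006. Highest is 1142 (Policy B).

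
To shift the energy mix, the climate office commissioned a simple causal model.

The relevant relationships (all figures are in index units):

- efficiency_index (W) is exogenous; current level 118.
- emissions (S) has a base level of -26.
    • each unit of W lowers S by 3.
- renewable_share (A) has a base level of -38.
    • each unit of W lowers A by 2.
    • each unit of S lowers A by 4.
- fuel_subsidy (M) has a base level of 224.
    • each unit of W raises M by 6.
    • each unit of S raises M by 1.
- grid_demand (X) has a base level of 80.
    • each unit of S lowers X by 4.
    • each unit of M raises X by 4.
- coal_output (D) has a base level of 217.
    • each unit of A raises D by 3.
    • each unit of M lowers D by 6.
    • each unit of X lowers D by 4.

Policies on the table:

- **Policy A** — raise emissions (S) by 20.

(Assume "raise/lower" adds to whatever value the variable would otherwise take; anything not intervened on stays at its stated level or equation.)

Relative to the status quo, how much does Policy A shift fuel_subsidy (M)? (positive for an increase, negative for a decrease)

20

Baseline:
  W = 118
  S = -26 − 3·118 = -380
  M = 224 + 6·118 + (-380) = 552
Policy A (S + 20):
  W = 118
  S = -26 − 3·118 (+20 from intervention) = -360
  M = 224 + 6·118 + (-360) = 572
Change in M: 572 − 552 = 20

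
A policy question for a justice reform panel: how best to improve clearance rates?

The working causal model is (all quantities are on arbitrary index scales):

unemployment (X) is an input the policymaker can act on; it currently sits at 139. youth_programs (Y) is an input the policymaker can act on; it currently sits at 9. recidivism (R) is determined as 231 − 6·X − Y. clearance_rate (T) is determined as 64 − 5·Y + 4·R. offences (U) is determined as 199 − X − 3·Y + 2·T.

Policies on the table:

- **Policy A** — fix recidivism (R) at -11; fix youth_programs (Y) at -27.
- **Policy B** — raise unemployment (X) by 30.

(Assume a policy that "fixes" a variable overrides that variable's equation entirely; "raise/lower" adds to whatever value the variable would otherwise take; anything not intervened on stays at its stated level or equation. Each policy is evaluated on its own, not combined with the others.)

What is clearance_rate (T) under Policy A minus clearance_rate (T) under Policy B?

3304

Policy A (R := -11, Y := -27):
  X = 139
  Y = -27
  R = -11
  T = 64 − 5·(-27) + 4·(-11) = 155
Policy B (X + 30):
  X = 139 + 30 = 169
  Y = 9
  R = 231 − 6·169 − 9 = -792
  T = 64 − 5·9 + 4·(-792) = -3149
T: 155 − (-3149) = 3304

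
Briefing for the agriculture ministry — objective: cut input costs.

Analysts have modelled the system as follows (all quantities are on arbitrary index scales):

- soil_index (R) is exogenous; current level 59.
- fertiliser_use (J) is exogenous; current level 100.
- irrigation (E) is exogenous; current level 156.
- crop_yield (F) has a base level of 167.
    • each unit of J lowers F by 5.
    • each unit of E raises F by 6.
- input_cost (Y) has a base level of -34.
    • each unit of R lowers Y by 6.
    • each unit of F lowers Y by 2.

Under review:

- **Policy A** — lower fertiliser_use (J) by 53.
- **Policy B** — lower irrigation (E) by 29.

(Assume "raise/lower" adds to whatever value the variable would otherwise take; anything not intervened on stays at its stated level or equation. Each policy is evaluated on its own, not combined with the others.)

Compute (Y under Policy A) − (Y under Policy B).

-878

Policy A (J − 53):
  R = 59
  J = 100 − 53 = 47
  E = 156
  F = 167 − 5·47 + 6·156 = 868
  Y = -34 − 6·59 − 2·868 = -2124
Policy B (E − 29):
  R = 59
  J = 100
  E = 156 − 29 = 127
  F = 167 − 5·100 + 6·127 = 429
  Y = -34 − 6·59 − 2·429 = -1246
Y: -2124 − (-1246) = -878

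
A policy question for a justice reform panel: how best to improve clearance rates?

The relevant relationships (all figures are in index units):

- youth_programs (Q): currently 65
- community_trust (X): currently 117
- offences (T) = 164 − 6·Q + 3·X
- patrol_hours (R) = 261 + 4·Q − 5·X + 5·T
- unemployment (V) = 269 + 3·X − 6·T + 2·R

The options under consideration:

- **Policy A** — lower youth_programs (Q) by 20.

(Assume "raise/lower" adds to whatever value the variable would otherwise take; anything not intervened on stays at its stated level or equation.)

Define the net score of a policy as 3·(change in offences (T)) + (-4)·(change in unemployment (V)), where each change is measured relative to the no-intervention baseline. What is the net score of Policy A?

-920

Baseline:
  Q = 65
  X = 117
  T = 164 − 6·65 + 3·117 = 125
  R = 261 + 4·65 − 5·117 + 5·125 = 561
  V = 269 + 3·117 − 6·125 + 2·561 = 992
Policy A (Q − 20):
  Q = 65 − 20 = 45
  X = 117
  T = 164 − 6·45 + 3·117 = 245
  R = 261 + 4·45 − 5·117 + 5·245 = 1081
  V = 269 + 3·117 − 6·245 + 2·1081 = 1312
ΔT = 245 − 125 = 120; ΔV = 1312 − 992 = 320
Score = 3·120 + (-4)·320 = -920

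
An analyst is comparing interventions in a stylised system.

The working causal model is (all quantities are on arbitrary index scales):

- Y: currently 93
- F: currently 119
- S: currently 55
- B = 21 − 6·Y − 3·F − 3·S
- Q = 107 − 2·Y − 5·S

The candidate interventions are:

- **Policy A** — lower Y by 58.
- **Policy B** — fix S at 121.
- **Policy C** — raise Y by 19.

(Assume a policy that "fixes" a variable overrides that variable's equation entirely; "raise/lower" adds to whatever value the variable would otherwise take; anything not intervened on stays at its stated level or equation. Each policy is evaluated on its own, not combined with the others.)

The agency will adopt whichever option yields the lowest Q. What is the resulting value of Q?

Policy A (Y − 58):
  Y = 93 − 58 = 35
  S = 55
  Q = 107 − 2·35 − 5·55 = -238
Policy B (S := 121):
  Y = 93
  S = 121
  Q = 107 − 2·93 − 5·121 = -684
Policy C (Y + 19):
  Y = 93 + 19 = 112
  S = 55
  Q = 107 − 2·112 − 5·55 = -392
Comparing — Policy A: Q=-238, Policy B: Q=-684, Policy C: Q=-392. Lowest is -684 (Policy B).

-684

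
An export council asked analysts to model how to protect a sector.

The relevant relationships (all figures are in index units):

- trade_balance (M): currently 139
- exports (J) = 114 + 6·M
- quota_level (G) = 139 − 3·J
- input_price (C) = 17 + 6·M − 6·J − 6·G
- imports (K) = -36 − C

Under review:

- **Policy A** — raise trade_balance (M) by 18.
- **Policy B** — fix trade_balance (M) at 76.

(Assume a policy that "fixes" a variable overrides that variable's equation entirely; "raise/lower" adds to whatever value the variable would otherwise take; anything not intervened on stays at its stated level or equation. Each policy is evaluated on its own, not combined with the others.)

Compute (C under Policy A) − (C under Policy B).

Policy A (M + 18):
  M = 139 + 18 = 157
  J = 114 + 6·157 = 1056
  G = 139 − 3·1056 = -3029
  C = 17 + 6·157 − 6·1056 − 6·(-3029) = 12797
Policy B (M := 76):
  M = 76
  J = 114 + 6·76 = 570
  G = 139 − 3·570 = -1571
  C = 17 + 6·76 − 6·570 − 6·(-1571) = 6479
C: 12797 − 6479 = 6318

6318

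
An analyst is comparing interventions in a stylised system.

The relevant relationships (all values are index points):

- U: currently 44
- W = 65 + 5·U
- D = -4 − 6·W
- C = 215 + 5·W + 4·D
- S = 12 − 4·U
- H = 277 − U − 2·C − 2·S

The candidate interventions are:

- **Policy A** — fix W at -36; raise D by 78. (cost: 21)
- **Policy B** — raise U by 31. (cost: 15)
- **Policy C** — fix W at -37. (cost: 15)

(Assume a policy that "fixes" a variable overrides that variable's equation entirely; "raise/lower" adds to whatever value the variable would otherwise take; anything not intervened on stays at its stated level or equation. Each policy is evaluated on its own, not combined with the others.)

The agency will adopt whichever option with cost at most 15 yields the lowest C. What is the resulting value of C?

-8161

Policy B (U + 31):
  U = 44 + 31 = 75
  W = 65 + 5·75 = 440
  D = -4 − 6·440 = -2644
  C = 215 + 5·440 + 4·(-2644) = -8161
Policy C (W := -37):
  U = 44
  W = -37
  D = -4 − 6·(-37) = 218
  C = 215 + 5·(-37) + 4·218 = 902
Comparing — Policy B: C=-8161, Policy C: C=902. Lowest is -8161 (Policy B).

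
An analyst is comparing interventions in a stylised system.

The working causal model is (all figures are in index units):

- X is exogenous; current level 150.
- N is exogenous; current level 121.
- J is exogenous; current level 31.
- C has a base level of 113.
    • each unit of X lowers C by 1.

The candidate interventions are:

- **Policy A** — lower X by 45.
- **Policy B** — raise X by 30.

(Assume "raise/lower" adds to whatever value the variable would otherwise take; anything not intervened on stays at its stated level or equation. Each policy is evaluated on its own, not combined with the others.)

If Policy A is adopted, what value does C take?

8

Policy A (X − 45):
  X = 150 − 45 = 105
  C = 113 − 105 = 8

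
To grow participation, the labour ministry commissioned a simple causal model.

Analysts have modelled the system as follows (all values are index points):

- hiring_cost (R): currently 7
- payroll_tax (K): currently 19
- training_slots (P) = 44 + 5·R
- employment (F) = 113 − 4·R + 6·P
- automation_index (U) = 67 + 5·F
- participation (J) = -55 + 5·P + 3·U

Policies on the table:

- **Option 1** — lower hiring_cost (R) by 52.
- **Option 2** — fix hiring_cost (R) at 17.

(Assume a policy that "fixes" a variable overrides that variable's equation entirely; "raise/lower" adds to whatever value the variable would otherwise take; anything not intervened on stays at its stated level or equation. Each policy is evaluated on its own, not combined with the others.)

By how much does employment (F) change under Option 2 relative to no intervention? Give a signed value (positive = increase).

260

Baseline:
  R = 7
  P = 44 + 5·7 = 79
  F = 113 − 4·7 + 6·79 = 559
Option 2 (R := 17):
  R = 17
  P = 44 + 5·17 = 129
  F = 113 − 4·17 + 6·129 = 819
Change in F: 819 − 559 = 260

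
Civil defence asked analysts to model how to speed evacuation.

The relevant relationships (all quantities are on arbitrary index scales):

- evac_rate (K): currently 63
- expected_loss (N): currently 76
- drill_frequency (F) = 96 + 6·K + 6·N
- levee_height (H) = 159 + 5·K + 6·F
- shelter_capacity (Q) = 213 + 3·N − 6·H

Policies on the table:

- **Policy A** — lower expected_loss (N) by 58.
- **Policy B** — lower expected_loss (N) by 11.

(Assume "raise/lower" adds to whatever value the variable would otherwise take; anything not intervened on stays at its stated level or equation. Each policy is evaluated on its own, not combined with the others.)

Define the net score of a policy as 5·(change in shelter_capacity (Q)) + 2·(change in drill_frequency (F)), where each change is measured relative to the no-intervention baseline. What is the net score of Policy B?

11583

Baseline:
  K = 63
  N = 76
  F = 96 + 6·63 + 6·76 = 930
  H = 159 + 5·63 + 6·930 = 6054
  Q = 213 + 3·76 − 6·6054 = -35883
Policy B (N − 11):
  K = 63
  N = 76 − 11 = 65
  F = 96 + 6·63 + 6·65 = 864
  H = 159 + 5·63 + 6·864 = 5658
  Q = 213 + 3·65 − 6·5658 = -33540
ΔQ = -33540 − (-35883) = 2343; ΔF = 864 − 930 = -66
Score = 5·2343 + 2·(-66) = 11583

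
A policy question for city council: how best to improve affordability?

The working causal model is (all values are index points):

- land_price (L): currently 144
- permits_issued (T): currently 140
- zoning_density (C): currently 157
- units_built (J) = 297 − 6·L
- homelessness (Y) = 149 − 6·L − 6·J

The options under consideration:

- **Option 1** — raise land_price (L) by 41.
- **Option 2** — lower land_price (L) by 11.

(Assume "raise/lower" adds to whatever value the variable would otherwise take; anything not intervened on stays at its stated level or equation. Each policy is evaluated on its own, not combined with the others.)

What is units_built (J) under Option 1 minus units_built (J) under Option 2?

-312

Option 1 (L + 41):
  L = 144 + 41 = 185
  J = 297 − 6·185 = -813
Option 2 (L − 11):
  L = 144 − 11 = 133
  J = 297 − 6·133 = -501
J: -813 − (-501) = -312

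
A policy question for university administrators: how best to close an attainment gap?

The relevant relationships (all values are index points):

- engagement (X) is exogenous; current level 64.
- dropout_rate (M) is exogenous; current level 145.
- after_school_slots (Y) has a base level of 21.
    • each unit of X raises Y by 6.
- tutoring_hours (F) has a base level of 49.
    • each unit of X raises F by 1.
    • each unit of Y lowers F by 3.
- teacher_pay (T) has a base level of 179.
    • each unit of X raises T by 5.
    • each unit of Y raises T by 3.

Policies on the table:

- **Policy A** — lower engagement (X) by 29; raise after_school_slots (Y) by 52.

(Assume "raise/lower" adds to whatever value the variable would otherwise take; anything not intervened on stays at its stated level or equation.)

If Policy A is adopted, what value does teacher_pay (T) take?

Policy A (X − 29, Y + 52):
  X = 64 − 29 = 35
  Y = 21 + 6·35 (+52 from intervention) = 283
  T = 179 + 5·35 + 3·283 = 1203

1203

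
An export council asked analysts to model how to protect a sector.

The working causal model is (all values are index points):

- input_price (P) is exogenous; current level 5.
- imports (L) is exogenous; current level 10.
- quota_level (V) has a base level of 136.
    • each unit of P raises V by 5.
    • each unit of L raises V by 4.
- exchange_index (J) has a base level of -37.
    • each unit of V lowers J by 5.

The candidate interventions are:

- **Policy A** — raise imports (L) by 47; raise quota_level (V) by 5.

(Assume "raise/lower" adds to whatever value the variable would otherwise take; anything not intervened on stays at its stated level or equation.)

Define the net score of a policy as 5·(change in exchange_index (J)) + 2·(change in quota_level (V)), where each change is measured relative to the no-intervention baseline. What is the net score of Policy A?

Baseline:
  P = 5
  L = 10
  V = 136 + 5·5 + 4·10 = 201
  J = -37 − 5·201 = -1042
Policy A (L + 47, V + 5):
  P = 5
  L = 10 + 47 = 57
  V = 136 + 5·5 + 4·57 (+5 from intervention) = 394
  J = -37 − 5·394 = -2007
ΔJ = -2007 − (-1042) = -965; ΔV = 394 − 201 = 193
Score = 5·(-965) + 2·193 = -4439

-4439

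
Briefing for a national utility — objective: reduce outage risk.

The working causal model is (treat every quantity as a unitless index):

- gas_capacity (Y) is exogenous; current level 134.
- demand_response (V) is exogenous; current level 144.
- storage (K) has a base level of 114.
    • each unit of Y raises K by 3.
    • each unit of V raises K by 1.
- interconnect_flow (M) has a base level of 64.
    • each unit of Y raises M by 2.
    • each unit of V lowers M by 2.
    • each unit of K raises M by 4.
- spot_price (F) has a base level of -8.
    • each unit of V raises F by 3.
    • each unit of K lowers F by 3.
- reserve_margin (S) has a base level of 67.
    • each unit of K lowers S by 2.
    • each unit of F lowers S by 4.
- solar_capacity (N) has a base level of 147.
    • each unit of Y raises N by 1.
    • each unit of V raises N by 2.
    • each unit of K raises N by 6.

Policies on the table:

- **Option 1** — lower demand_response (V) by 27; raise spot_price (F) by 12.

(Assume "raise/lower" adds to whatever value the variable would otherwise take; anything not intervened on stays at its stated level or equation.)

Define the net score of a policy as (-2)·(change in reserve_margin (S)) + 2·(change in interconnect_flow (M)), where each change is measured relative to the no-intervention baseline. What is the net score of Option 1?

Baseline:
  Y = 134
  V = 144
  K = 114 + 3·134 + 144 = 660
  M = 64 + 2·134 − 2·144 + 4·660 = 2684
  F = -8 + 3·144 − 3·660 = -1556
  S = 67 − 2·660 − 4·(-1556) = 4971
Option 1 (V − 27, F + 12):
  Y = 134
  V = 144 − 27 = 117
  K = 114 + 3·134 + 117 = 633
  M = 64 + 2·134 − 2·117 + 4·633 = 2630
  F = -8 + 3·117 − 3·633 (+12 from intervention) = -1544
  S = 67 − 2·633 − 4·(-1544) = 4977
ΔS = 4977 − 4971 = 6; ΔM = 2630 − 2684 = -54
Score = (-2)·6 + 2·(-54) = -120

-120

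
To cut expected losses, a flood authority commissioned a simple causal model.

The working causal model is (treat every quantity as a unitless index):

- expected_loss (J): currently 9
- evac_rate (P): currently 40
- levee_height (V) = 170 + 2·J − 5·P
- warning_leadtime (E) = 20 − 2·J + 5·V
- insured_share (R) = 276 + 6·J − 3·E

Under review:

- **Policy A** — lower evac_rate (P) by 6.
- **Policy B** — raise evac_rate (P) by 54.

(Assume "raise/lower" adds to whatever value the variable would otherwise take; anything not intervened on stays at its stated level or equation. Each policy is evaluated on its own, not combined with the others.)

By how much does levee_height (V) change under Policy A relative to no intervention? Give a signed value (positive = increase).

30

Baseline:
  J = 9
  P = 40
  V = 170 + 2·9 − 5·40 = -12
Policy A (P − 6):
  J = 9
  P = 40 − 6 = 34
  V = 170 + 2·9 − 5·34 = 18
Change in V: 18 − (-12) = 30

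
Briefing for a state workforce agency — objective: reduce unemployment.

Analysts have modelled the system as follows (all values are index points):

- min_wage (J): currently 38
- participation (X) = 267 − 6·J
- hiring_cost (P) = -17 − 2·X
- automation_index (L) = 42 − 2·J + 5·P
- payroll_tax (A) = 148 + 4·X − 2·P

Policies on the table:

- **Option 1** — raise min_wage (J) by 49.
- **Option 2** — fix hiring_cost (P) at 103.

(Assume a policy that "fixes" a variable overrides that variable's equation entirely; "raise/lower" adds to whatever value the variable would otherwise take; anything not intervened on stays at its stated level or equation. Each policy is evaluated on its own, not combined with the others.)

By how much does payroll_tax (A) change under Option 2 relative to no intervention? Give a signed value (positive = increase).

-396

Baseline:
  J = 38
  X = 267 − 6·38 = 39
  P = -17 − 2·39 = -95
  A = 148 + 4·39 − 2·(-95) = 494
Option 2 (P := 103):
  J = 38
  X = 267 − 6·38 = 39
  P = 103
  A = 148 + 4·39 − 2·103 = 98
Change in A: 98 − 494 = -396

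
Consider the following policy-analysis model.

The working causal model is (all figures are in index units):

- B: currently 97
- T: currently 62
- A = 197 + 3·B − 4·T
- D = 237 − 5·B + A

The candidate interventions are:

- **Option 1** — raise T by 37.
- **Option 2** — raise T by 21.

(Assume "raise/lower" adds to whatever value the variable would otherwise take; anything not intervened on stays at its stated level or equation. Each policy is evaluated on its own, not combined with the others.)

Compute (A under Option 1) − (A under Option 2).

-64

Option 1 (T + 37):
  B = 97
  T = 62 + 37 = 99
  A = 197 + 3·97 − 4·99 = 92
Option 2 (T + 21):
  B = 97
  T = 62 + 21 = 83
  A = 197 + 3·97 − 4·83 = 156
A: 92 − 156 = -64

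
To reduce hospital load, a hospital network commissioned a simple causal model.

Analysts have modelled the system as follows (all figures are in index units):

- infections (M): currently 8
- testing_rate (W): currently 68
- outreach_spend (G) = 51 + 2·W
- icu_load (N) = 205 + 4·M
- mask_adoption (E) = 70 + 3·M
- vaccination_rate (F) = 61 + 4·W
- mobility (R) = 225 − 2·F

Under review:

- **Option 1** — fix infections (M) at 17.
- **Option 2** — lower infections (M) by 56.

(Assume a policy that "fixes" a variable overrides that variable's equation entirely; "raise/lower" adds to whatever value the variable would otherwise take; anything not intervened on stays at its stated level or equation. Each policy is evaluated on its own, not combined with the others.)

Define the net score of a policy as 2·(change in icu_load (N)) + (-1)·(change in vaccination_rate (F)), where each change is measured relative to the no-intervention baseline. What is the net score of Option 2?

Baseline:
  M = 8
  W = 68
  N = 205 + 4·8 = 237
  F = 61 + 4·68 = 333
Option 2 (M − 56):
  M = 8 − 56 = -48
  W = 68
  N = 205 + 4·(-48) = 13
  F = 61 + 4·68 = 333
ΔN = 13 − 237 = -224; ΔF = 333 − 333 = 0
Score = 2·(-224) + (-1)·0 = -448

-448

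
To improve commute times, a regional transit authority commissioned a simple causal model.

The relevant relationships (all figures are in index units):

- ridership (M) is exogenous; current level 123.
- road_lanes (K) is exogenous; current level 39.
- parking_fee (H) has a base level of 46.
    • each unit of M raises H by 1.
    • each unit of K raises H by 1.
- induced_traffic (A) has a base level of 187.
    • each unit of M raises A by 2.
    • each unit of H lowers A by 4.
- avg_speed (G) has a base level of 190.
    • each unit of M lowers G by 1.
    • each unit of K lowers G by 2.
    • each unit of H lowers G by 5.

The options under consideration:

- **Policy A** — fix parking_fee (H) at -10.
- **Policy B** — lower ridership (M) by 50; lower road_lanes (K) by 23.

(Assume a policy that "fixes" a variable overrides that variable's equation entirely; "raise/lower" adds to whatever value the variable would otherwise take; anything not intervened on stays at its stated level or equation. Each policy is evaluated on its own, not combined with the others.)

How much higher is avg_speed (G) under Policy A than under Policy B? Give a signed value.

Policy A (H := -10):
  M = 123
  K = 39
  H = -10
  G = 190 − 123 − 2·39 − 5·(-10) = 39
Policy B (M − 50, K − 23):
  M = 123 − 50 = 73
  K = 39 − 23 = 16
  H = 46 + 73 + 16 = 135
  G = 190 − 73 − 2·16 − 5·135 = -590
G: 39 − (-590) = 629

629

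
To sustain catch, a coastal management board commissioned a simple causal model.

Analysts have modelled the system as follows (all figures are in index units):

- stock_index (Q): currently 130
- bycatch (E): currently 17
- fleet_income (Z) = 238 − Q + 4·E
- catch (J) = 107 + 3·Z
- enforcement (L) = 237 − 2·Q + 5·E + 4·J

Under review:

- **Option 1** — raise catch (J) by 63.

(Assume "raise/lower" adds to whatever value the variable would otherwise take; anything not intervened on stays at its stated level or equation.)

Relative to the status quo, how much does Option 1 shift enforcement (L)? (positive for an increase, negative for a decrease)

Baseline:
  Q = 130
  E = 17
  Z = 238 − 130 + 4·17 = 176
  J = 107 + 3·176 = 635
  L = 237 − 2·130 + 5·17 + 4·635 = 2602
Option 1 (J + 63):
  Q = 130
  E = 17
  Z = 238 − 130 + 4·17 = 176
  J = 107 + 3·176 (+63 from intervention) = 698
  L = 237 − 2·130 + 5·17 + 4·698 = 2854
Change in L: 2854 − 2602 = 252

252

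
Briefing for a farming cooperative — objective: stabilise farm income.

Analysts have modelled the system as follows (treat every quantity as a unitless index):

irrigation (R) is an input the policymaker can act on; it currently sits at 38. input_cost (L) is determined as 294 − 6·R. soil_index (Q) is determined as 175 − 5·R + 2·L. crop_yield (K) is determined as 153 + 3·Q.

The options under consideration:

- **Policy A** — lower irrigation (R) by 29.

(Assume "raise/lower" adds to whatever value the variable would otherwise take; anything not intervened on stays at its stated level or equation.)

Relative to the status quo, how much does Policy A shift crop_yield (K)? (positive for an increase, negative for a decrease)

Baseline:
  R = 38
  L = 294 − 6·38 = 66
  Q = 175 − 5·38 + 2·66 = 117
  K = 153 + 3·117 = 504
Policy A (R − 29):
  R = 38 − 29 = 9
  L = 294 − 6·9 = 240
  Q = 175 − 5·9 + 2·240 = 610
  K = 153 + 3·610 = 1983
Change in K: 1983 − 504 = 1479

1479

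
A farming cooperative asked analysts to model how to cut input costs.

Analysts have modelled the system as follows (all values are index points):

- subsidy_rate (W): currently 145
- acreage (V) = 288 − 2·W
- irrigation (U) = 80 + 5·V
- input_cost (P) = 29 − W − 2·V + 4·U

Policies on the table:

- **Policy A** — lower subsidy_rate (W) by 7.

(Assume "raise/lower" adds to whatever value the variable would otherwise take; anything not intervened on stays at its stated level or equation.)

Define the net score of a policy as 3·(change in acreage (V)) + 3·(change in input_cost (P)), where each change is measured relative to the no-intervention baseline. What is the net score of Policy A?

Baseline:
  W = 145
  V = 288 − 2·145 = -2
  U = 80 + 5·(-2) = 70
  P = 29 − 145 − 2·(-2) + 4·70 = 168
Policy A (W − 7):
  W = 145 − 7 = 138
  V = 288 − 2·138 = 12
  U = 80 + 5·12 = 140
  P = 29 − 138 − 2·12 + 4·140 = 427
ΔV = 12 − (-2) = 14; ΔP = 427 − 168 = 259
Score = 3·14 + 3·259 = 819

819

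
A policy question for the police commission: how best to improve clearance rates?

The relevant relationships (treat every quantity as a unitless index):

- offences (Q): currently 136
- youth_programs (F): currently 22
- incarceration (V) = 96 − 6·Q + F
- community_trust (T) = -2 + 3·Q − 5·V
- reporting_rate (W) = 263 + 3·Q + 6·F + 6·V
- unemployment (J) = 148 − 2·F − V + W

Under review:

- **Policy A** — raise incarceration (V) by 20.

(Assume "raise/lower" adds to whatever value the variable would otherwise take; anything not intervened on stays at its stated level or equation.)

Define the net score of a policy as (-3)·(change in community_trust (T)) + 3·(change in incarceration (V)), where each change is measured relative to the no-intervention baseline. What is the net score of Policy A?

Baseline:
  Q = 136
  F = 22
  V = 96 − 6·136 + 22 = -698
  T = -2 + 3·136 − 5·(-698) = 3896
Policy A (V + 20):
  Q = 136
  F = 22
  V = 96 − 6·136 + 22 (+20 from intervention) = -678
  T = -2 + 3·136 − 5·(-678) = 3796
ΔT = 3796 − 3896 = -100; ΔV = -678 − (-698) = 20
Score = (-3)·(-100) + 3·20 = 360

360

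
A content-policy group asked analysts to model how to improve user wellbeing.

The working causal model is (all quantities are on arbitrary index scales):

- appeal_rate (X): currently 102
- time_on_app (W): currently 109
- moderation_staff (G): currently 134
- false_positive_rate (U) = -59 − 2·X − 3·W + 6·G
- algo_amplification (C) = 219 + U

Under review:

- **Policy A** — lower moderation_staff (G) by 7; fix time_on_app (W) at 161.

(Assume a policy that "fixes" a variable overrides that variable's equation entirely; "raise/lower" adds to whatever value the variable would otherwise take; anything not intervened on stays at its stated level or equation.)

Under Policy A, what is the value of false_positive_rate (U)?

Policy A (G − 7, W := 161):
  X = 102
  W = 161
  G = 134 − 7 = 127
  U = -59 − 2·102 − 3·161 + 6·127 = 16

16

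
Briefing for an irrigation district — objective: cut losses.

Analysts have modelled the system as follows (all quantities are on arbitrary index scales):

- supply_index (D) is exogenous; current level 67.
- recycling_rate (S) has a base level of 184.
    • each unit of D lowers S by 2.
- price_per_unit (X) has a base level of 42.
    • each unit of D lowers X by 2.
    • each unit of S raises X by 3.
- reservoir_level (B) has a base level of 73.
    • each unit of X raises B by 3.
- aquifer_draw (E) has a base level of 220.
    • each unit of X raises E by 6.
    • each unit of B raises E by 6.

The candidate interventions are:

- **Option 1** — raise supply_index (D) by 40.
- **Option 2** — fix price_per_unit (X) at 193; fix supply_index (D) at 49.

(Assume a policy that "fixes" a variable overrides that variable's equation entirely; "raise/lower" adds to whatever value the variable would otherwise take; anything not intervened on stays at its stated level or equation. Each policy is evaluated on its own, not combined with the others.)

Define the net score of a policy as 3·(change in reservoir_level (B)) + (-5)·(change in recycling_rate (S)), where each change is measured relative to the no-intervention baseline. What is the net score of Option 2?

Baseline:
  D = 67
  S = 184 − 2·67 = 50
  X = 42 − 2·67 + 3·50 = 58
  B = 73 + 3·58 = 247
Option 2 (X := 193, D := 49):
  D = 49
  S = 184 − 2·49 = 86
  X = 193
  B = 73 + 3·193 = 652
ΔB = 652 − 247 = 405; ΔS = 86 − 50 = 36
Score = 3·405 + (-5)·36 = 1035

1035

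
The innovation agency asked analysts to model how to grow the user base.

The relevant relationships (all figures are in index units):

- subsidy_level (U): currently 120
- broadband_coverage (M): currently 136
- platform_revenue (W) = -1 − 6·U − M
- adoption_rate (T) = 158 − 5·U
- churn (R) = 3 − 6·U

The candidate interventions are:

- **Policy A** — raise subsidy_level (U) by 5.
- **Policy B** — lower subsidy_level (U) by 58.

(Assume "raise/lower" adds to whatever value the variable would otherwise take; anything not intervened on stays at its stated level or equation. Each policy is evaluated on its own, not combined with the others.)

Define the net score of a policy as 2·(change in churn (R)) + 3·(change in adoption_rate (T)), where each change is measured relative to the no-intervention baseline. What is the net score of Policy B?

1566

Baseline:
  U = 120
  T = 158 − 5·120 = -442
  R = 3 − 6·120 = -717
Policy B (U − 58):
  U = 120 − 58 = 62
  T = 158 − 5·62 = -152
  R = 3 − 6·62 = -369
ΔR = -369 − (-717) = 348; ΔT = -152 − (-442) = 290
Score = 2·348 + 3·290 = 1566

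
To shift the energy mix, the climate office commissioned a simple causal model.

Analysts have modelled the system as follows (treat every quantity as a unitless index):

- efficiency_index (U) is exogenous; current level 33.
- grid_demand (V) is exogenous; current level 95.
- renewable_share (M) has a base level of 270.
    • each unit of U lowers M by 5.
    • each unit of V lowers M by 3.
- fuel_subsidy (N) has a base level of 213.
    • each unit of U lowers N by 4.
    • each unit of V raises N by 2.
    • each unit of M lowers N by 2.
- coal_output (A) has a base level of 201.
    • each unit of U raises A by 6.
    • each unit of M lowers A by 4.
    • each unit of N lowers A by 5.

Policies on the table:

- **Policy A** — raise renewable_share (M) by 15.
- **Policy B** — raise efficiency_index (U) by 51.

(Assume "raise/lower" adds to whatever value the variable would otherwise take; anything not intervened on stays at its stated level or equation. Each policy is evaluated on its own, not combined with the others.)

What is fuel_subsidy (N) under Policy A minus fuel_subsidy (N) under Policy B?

-336

Policy A (M + 15):
  U = 33
  V = 95
  M = 270 − 5·33 − 3·95 (+15 from intervention) = -165
  N = 213 − 4·33 + 2·95 − 2·(-165) = 601
Policy B (U + 51):
  U = 33 + 51 = 84
  V = 95
  M = 270 − 5·84 − 3·95 = -435
  N = 213 − 4·84 + 2·95 − 2·(-435) = 937
N: 601 − 937 = -336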